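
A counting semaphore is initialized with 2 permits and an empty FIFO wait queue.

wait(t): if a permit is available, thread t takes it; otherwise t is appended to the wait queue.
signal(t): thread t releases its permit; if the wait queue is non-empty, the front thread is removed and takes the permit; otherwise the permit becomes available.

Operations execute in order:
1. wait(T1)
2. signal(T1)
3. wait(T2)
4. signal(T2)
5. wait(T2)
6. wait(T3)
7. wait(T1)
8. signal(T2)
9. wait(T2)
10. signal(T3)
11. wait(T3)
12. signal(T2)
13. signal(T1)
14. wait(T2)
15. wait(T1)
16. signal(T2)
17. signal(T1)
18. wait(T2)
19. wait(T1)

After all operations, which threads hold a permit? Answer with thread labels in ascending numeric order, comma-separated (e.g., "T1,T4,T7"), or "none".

Step 1: wait(T1) -> count=1 queue=[] holders={T1}
Step 2: signal(T1) -> count=2 queue=[] holders={none}
Step 3: wait(T2) -> count=1 queue=[] holders={T2}
Step 4: signal(T2) -> count=2 queue=[] holders={none}
Step 5: wait(T2) -> count=1 queue=[] holders={T2}
Step 6: wait(T3) -> count=0 queue=[] holders={T2,T3}
Step 7: wait(T1) -> count=0 queue=[T1] holders={T2,T3}
Step 8: signal(T2) -> count=0 queue=[] holders={T1,T3}
Step 9: wait(T2) -> count=0 queue=[T2] holders={T1,T3}
Step 10: signal(T3) -> count=0 queue=[] holders={T1,T2}
Step 11: wait(T3) -> count=0 queue=[T3] holders={T1,T2}
Step 12: signal(T2) -> count=0 queue=[] holders={T1,T3}
Step 13: signal(T1) -> count=1 queue=[] holders={T3}
Step 14: wait(T2) -> count=0 queue=[] holders={T2,T3}
Step 15: wait(T1) -> count=0 queue=[T1] holders={T2,T3}
Step 16: signal(T2) -> count=0 queue=[] holders={T1,T3}
Step 17: signal(T1) -> count=1 queue=[] holders={T3}
Step 18: wait(T2) -> count=0 queue=[] holders={T2,T3}
Step 19: wait(T1) -> count=0 queue=[T1] holders={T2,T3}
Final holders: T2,T3

Answer: T2,T3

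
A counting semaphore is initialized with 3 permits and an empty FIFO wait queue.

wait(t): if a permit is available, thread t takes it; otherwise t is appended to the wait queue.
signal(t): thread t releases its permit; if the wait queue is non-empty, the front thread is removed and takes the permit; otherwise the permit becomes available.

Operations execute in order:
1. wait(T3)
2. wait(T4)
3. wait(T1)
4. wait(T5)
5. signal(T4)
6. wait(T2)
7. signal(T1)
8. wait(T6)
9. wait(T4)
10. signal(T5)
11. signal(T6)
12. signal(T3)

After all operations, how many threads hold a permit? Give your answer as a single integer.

Step 1: wait(T3) -> count=2 queue=[] holders={T3}
Step 2: wait(T4) -> count=1 queue=[] holders={T3,T4}
Step 3: wait(T1) -> count=0 queue=[] holders={T1,T3,T4}
Step 4: wait(T5) -> count=0 queue=[T5] holders={T1,T3,T4}
Step 5: signal(T4) -> count=0 queue=[] holders={T1,T3,T5}
Step 6: wait(T2) -> count=0 queue=[T2] holders={T1,T3,T5}
Step 7: signal(T1) -> count=0 queue=[] holders={T2,T3,T5}
Step 8: wait(T6) -> count=0 queue=[T6] holders={T2,T3,T5}
Step 9: wait(T4) -> count=0 queue=[T6,T4] holders={T2,T3,T5}
Step 10: signal(T5) -> count=0 queue=[T4] holders={T2,T3,T6}
Step 11: signal(T6) -> count=0 queue=[] holders={T2,T3,T4}
Step 12: signal(T3) -> count=1 queue=[] holders={T2,T4}
Final holders: {T2,T4} -> 2 thread(s)

Answer: 2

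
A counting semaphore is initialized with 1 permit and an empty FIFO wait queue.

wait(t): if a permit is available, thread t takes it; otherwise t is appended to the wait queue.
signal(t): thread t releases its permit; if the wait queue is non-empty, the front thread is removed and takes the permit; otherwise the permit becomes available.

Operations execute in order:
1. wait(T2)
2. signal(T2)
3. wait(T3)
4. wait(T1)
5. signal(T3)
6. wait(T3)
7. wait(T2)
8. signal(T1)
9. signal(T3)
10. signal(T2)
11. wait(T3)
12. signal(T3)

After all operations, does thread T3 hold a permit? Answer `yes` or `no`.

Step 1: wait(T2) -> count=0 queue=[] holders={T2}
Step 2: signal(T2) -> count=1 queue=[] holders={none}
Step 3: wait(T3) -> count=0 queue=[] holders={T3}
Step 4: wait(T1) -> count=0 queue=[T1] holders={T3}
Step 5: signal(T3) -> count=0 queue=[] holders={T1}
Step 6: wait(T3) -> count=0 queue=[T3] holders={T1}
Step 7: wait(T2) -> count=0 queue=[T3,T2] holders={T1}
Step 8: signal(T1) -> count=0 queue=[T2] holders={T3}
Step 9: signal(T3) -> count=0 queue=[] holders={T2}
Step 10: signal(T2) -> count=1 queue=[] holders={none}
Step 11: wait(T3) -> count=0 queue=[] holders={T3}
Step 12: signal(T3) -> count=1 queue=[] holders={none}
Final holders: {none} -> T3 not in holders

Answer: no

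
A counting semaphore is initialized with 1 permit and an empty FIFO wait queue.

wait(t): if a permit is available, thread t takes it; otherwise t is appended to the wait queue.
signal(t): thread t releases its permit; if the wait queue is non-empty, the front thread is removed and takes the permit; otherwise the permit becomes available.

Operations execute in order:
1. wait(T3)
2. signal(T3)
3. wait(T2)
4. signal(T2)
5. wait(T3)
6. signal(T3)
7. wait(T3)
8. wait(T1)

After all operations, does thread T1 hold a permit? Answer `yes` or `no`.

Answer: no

Derivation:
Step 1: wait(T3) -> count=0 queue=[] holders={T3}
Step 2: signal(T3) -> count=1 queue=[] holders={none}
Step 3: wait(T2) -> count=0 queue=[] holders={T2}
Step 4: signal(T2) -> count=1 queue=[] holders={none}
Step 5: wait(T3) -> count=0 queue=[] holders={T3}
Step 6: signal(T3) -> count=1 queue=[] holders={none}
Step 7: wait(T3) -> count=0 queue=[] holders={T3}
Step 8: wait(T1) -> count=0 queue=[T1] holders={T3}
Final holders: {T3} -> T1 not in holders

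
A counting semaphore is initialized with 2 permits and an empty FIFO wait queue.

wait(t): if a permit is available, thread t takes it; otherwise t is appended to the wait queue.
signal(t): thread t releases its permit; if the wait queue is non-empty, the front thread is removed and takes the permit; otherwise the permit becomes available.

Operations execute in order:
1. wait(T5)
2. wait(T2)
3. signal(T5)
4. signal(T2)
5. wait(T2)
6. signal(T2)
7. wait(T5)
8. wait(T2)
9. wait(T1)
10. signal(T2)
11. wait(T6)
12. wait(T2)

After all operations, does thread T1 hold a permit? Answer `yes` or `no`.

Answer: yes

Derivation:
Step 1: wait(T5) -> count=1 queue=[] holders={T5}
Step 2: wait(T2) -> count=0 queue=[] holders={T2,T5}
Step 3: signal(T5) -> count=1 queue=[] holders={T2}
Step 4: signal(T2) -> count=2 queue=[] holders={none}
Step 5: wait(T2) -> count=1 queue=[] holders={T2}
Step 6: signal(T2) -> count=2 queue=[] holders={none}
Step 7: wait(T5) -> count=1 queue=[] holders={T5}
Step 8: wait(T2) -> count=0 queue=[] holders={T2,T5}
Step 9: wait(T1) -> count=0 queue=[T1] holders={T2,T5}
Step 10: signal(T2) -> count=0 queue=[] holders={T1,T5}
Step 11: wait(T6) -> count=0 queue=[T6] holders={T1,T5}
Step 12: wait(T2) -> count=0 queue=[T6,T2] holders={T1,T5}
Final holders: {T1,T5} -> T1 in holders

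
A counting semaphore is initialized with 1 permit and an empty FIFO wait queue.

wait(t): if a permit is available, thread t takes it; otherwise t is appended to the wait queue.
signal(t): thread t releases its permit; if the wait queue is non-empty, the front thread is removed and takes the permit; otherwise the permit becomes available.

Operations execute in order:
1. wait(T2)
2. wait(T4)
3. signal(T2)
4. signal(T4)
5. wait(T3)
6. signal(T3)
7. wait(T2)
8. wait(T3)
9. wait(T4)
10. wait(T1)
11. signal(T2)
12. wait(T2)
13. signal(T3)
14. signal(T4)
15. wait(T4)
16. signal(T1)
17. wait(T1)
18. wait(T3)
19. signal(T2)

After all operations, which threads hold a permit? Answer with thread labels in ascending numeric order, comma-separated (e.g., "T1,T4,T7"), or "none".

Step 1: wait(T2) -> count=0 queue=[] holders={T2}
Step 2: wait(T4) -> count=0 queue=[T4] holders={T2}
Step 3: signal(T2) -> count=0 queue=[] holders={T4}
Step 4: signal(T4) -> count=1 queue=[] holders={none}
Step 5: wait(T3) -> count=0 queue=[] holders={T3}
Step 6: signal(T3) -> count=1 queue=[] holders={none}
Step 7: wait(T2) -> count=0 queue=[] holders={T2}
Step 8: wait(T3) -> count=0 queue=[T3] holders={T2}
Step 9: wait(T4) -> count=0 queue=[T3,T4] holders={T2}
Step 10: wait(T1) -> count=0 queue=[T3,T4,T1] holders={T2}
Step 11: signal(T2) -> count=0 queue=[T4,T1] holders={T3}
Step 12: wait(T2) -> count=0 queue=[T4,T1,T2] holders={T3}
Step 13: signal(T3) -> count=0 queue=[T1,T2] holders={T4}
Step 14: signal(T4) -> count=0 queue=[T2] holders={T1}
Step 15: wait(T4) -> count=0 queue=[T2,T4] holders={T1}
Step 16: signal(T1) -> count=0 queue=[T4] holders={T2}
Step 17: wait(T1) -> count=0 queue=[T4,T1] holders={T2}
Step 18: wait(T3) -> count=0 queue=[T4,T1,T3] holders={T2}
Step 19: signal(T2) -> count=0 queue=[T1,T3] holders={T4}
Final holders: T4

Answer: T4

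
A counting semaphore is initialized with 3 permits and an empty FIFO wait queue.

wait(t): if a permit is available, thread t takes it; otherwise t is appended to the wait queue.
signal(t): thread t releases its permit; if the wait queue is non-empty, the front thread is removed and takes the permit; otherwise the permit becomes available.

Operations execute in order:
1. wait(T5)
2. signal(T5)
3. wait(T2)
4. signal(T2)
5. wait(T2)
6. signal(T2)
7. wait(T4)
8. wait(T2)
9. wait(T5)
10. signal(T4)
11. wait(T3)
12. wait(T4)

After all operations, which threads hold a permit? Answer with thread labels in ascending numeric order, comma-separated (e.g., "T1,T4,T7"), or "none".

Answer: T2,T3,T5

Derivation:
Step 1: wait(T5) -> count=2 queue=[] holders={T5}
Step 2: signal(T5) -> count=3 queue=[] holders={none}
Step 3: wait(T2) -> count=2 queue=[] holders={T2}
Step 4: signal(T2) -> count=3 queue=[] holders={none}
Step 5: wait(T2) -> count=2 queue=[] holders={T2}
Step 6: signal(T2) -> count=3 queue=[] holders={none}
Step 7: wait(T4) -> count=2 queue=[] holders={T4}
Step 8: wait(T2) -> count=1 queue=[] holders={T2,T4}
Step 9: wait(T5) -> count=0 queue=[] holders={T2,T4,T5}
Step 10: signal(T4) -> count=1 queue=[] holders={T2,T5}
Step 11: wait(T3) -> count=0 queue=[] holders={T2,T3,T5}
Step 12: wait(T4) -> count=0 queue=[T4] holders={T2,T3,T5}
Final holders: T2,T3,T5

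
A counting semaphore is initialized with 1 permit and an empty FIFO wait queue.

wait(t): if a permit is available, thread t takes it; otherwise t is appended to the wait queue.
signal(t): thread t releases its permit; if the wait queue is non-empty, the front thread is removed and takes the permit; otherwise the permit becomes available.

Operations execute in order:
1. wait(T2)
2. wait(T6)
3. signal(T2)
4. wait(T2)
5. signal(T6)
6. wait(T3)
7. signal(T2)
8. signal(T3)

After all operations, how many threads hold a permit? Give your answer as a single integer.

Answer: 0

Derivation:
Step 1: wait(T2) -> count=0 queue=[] holders={T2}
Step 2: wait(T6) -> count=0 queue=[T6] holders={T2}
Step 3: signal(T2) -> count=0 queue=[] holders={T6}
Step 4: wait(T2) -> count=0 queue=[T2] holders={T6}
Step 5: signal(T6) -> count=0 queue=[] holders={T2}
Step 6: wait(T3) -> count=0 queue=[T3] holders={T2}
Step 7: signal(T2) -> count=0 queue=[] holders={T3}
Step 8: signal(T3) -> count=1 queue=[] holders={none}
Final holders: {none} -> 0 thread(s)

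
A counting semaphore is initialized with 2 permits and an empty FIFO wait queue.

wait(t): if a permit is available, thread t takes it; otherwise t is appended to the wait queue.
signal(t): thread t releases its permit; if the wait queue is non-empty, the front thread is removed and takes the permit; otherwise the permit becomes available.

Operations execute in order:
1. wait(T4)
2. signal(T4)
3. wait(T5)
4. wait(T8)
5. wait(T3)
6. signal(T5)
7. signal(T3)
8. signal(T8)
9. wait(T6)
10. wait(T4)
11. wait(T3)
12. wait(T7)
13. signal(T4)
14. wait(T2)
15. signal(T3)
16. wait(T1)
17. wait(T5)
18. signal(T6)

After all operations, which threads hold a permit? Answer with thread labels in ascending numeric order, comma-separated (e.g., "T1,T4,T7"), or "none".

Answer: T2,T7

Derivation:
Step 1: wait(T4) -> count=1 queue=[] holders={T4}
Step 2: signal(T4) -> count=2 queue=[] holders={none}
Step 3: wait(T5) -> count=1 queue=[] holders={T5}
Step 4: wait(T8) -> count=0 queue=[] holders={T5,T8}
Step 5: wait(T3) -> count=0 queue=[T3] holders={T5,T8}
Step 6: signal(T5) -> count=0 queue=[] holders={T3,T8}
Step 7: signal(T3) -> count=1 queue=[] holders={T8}
Step 8: signal(T8) -> count=2 queue=[] holders={none}
Step 9: wait(T6) -> count=1 queue=[] holders={T6}
Step 10: wait(T4) -> count=0 queue=[] holders={T4,T6}
Step 11: wait(T3) -> count=0 queue=[T3] holders={T4,T6}
Step 12: wait(T7) -> count=0 queue=[T3,T7] holders={T4,T6}
Step 13: signal(T4) -> count=0 queue=[T7] holders={T3,T6}
Step 14: wait(T2) -> count=0 queue=[T7,T2] holders={T3,T6}
Step 15: signal(T3) -> count=0 queue=[T2] holders={T6,T7}
Step 16: wait(T1) -> count=0 queue=[T2,T1] holders={T6,T7}
Step 17: wait(T5) -> count=0 queue=[T2,T1,T5] holders={T6,T7}
Step 18: signal(T6) -> count=0 queue=[T1,T5] holders={T2,T7}
Final holders: T2,T7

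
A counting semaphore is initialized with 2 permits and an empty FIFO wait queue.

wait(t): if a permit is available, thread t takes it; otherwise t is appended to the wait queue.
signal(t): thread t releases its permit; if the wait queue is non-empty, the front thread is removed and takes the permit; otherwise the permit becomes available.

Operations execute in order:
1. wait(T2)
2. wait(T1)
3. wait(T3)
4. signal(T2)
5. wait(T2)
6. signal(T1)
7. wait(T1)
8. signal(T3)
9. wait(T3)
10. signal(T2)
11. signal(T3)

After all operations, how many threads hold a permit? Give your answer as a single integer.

Answer: 1

Derivation:
Step 1: wait(T2) -> count=1 queue=[] holders={T2}
Step 2: wait(T1) -> count=0 queue=[] holders={T1,T2}
Step 3: wait(T3) -> count=0 queue=[T3] holders={T1,T2}
Step 4: signal(T2) -> count=0 queue=[] holders={T1,T3}
Step 5: wait(T2) -> count=0 queue=[T2] holders={T1,T3}
Step 6: signal(T1) -> count=0 queue=[] holders={T2,T3}
Step 7: wait(T1) -> count=0 queue=[T1] holders={T2,T3}
Step 8: signal(T3) -> count=0 queue=[] holders={T1,T2}
Step 9: wait(T3) -> count=0 queue=[T3] holders={T1,T2}
Step 10: signal(T2) -> count=0 queue=[] holders={T1,T3}
Step 11: signal(T3) -> count=1 queue=[] holders={T1}
Final holders: {T1} -> 1 thread(s)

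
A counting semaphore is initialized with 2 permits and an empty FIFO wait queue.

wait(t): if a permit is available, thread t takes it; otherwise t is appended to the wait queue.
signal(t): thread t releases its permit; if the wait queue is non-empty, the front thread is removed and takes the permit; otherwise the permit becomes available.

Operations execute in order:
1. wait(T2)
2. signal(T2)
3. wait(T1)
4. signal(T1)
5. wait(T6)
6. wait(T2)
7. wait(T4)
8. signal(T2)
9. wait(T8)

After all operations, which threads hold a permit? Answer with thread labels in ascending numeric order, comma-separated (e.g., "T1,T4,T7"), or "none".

Step 1: wait(T2) -> count=1 queue=[] holders={T2}
Step 2: signal(T2) -> count=2 queue=[] holders={none}
Step 3: wait(T1) -> count=1 queue=[] holders={T1}
Step 4: signal(T1) -> count=2 queue=[] holders={none}
Step 5: wait(T6) -> count=1 queue=[] holders={T6}
Step 6: wait(T2) -> count=0 queue=[] holders={T2,T6}
Step 7: wait(T4) -> count=0 queue=[T4] holders={T2,T6}
Step 8: signal(T2) -> count=0 queue=[] holders={T4,T6}
Step 9: wait(T8) -> count=0 queue=[T8] holders={T4,T6}
Final holders: T4,T6

Answer: T4,T6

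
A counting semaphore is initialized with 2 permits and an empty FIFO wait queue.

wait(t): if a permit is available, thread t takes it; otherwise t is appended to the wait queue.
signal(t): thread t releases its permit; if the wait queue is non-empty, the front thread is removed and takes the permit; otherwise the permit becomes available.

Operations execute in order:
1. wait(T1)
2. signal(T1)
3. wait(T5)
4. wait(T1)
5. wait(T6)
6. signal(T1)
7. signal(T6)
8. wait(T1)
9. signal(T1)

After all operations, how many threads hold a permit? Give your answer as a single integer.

Answer: 1

Derivation:
Step 1: wait(T1) -> count=1 queue=[] holders={T1}
Step 2: signal(T1) -> count=2 queue=[] holders={none}
Step 3: wait(T5) -> count=1 queue=[] holders={T5}
Step 4: wait(T1) -> count=0 queue=[] holders={T1,T5}
Step 5: wait(T6) -> count=0 queue=[T6] holders={T1,T5}
Step 6: signal(T1) -> count=0 queue=[] holders={T5,T6}
Step 7: signal(T6) -> count=1 queue=[] holders={T5}
Step 8: wait(T1) -> count=0 queue=[] holders={T1,T5}
Step 9: signal(T1) -> count=1 queue=[] holders={T5}
Final holders: {T5} -> 1 thread(s)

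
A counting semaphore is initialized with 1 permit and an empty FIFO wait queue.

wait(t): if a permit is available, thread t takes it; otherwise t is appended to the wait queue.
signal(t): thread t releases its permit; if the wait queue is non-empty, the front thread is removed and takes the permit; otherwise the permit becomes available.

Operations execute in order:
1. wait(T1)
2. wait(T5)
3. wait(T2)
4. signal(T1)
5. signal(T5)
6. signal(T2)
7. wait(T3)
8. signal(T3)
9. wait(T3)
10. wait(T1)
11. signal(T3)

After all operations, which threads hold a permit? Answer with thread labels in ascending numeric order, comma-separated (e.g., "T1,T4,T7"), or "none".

Answer: T1

Derivation:
Step 1: wait(T1) -> count=0 queue=[] holders={T1}
Step 2: wait(T5) -> count=0 queue=[T5] holders={T1}
Step 3: wait(T2) -> count=0 queue=[T5,T2] holders={T1}
Step 4: signal(T1) -> count=0 queue=[T2] holders={T5}
Step 5: signal(T5) -> count=0 queue=[] holders={T2}
Step 6: signal(T2) -> count=1 queue=[] holders={none}
Step 7: wait(T3) -> count=0 queue=[] holders={T3}
Step 8: signal(T3) -> count=1 queue=[] holders={none}
Step 9: wait(T3) -> count=0 queue=[] holders={T3}
Step 10: wait(T1) -> count=0 queue=[T1] holders={T3}
Step 11: signal(T3) -> count=0 queue=[] holders={T1}
Final holders: T1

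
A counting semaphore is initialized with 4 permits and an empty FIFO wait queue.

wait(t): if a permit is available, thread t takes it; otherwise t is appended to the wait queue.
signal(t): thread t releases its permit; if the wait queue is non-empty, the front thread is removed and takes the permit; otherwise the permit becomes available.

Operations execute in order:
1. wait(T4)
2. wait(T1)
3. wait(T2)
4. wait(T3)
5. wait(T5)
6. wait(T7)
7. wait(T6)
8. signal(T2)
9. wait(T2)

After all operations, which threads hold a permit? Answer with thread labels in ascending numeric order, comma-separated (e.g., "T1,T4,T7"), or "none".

Step 1: wait(T4) -> count=3 queue=[] holders={T4}
Step 2: wait(T1) -> count=2 queue=[] holders={T1,T4}
Step 3: wait(T2) -> count=1 queue=[] holders={T1,T2,T4}
Step 4: wait(T3) -> count=0 queue=[] holders={T1,T2,T3,T4}
Step 5: wait(T5) -> count=0 queue=[T5] holders={T1,T2,T3,T4}
Step 6: wait(T7) -> count=0 queue=[T5,T7] holders={T1,T2,T3,T4}
Step 7: wait(T6) -> count=0 queue=[T5,T7,T6] holders={T1,T2,T3,T4}
Step 8: signal(T2) -> count=0 queue=[T7,T6] holders={T1,T3,T4,T5}
Step 9: wait(T2) -> count=0 queue=[T7,T6,T2] holders={T1,T3,T4,T5}
Final holders: T1,T3,T4,T5

Answer: T1,T3,T4,T5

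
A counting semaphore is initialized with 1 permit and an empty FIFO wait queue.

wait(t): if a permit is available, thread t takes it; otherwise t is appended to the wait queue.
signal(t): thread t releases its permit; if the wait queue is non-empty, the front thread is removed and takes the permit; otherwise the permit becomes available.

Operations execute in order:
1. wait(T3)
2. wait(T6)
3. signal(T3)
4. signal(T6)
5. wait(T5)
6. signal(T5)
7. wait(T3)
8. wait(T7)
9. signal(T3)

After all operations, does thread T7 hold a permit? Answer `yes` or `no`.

Answer: yes

Derivation:
Step 1: wait(T3) -> count=0 queue=[] holders={T3}
Step 2: wait(T6) -> count=0 queue=[T6] holders={T3}
Step 3: signal(T3) -> count=0 queue=[] holders={T6}
Step 4: signal(T6) -> count=1 queue=[] holders={none}
Step 5: wait(T5) -> count=0 queue=[] holders={T5}
Step 6: signal(T5) -> count=1 queue=[] holders={none}
Step 7: wait(T3) -> count=0 queue=[] holders={T3}
Step 8: wait(T7) -> count=0 queue=[T7] holders={T3}
Step 9: signal(T3) -> count=0 queue=[] holders={T7}
Final holders: {T7} -> T7 in holders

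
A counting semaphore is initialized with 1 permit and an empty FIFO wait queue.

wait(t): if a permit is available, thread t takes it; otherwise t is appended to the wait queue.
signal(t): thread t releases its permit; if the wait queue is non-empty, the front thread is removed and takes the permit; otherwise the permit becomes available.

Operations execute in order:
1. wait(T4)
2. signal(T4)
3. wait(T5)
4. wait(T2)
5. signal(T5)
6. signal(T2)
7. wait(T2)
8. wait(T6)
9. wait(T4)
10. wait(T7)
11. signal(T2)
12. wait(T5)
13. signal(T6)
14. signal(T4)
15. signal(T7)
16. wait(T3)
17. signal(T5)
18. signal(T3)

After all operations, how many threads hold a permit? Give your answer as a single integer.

Step 1: wait(T4) -> count=0 queue=[] holders={T4}
Step 2: signal(T4) -> count=1 queue=[] holders={none}
Step 3: wait(T5) -> count=0 queue=[] holders={T5}
Step 4: wait(T2) -> count=0 queue=[T2] holders={T5}
Step 5: signal(T5) -> count=0 queue=[] holders={T2}
Step 6: signal(T2) -> count=1 queue=[] holders={none}
Step 7: wait(T2) -> count=0 queue=[] holders={T2}
Step 8: wait(T6) -> count=0 queue=[T6] holders={T2}
Step 9: wait(T4) -> count=0 queue=[T6,T4] holders={T2}
Step 10: wait(T7) -> count=0 queue=[T6,T4,T7] holders={T2}
Step 11: signal(T2) -> count=0 queue=[T4,T7] holders={T6}
Step 12: wait(T5) -> count=0 queue=[T4,T7,T5] holders={T6}
Step 13: signal(T6) -> count=0 queue=[T7,T5] holders={T4}
Step 14: signal(T4) -> count=0 queue=[T5] holders={T7}
Step 15: signal(T7) -> count=0 queue=[] holders={T5}
Step 16: wait(T3) -> count=0 queue=[T3] holders={T5}
Step 17: signal(T5) -> count=0 queue=[] holders={T3}
Step 18: signal(T3) -> count=1 queue=[] holders={none}
Final holders: {none} -> 0 thread(s)

Answer: 0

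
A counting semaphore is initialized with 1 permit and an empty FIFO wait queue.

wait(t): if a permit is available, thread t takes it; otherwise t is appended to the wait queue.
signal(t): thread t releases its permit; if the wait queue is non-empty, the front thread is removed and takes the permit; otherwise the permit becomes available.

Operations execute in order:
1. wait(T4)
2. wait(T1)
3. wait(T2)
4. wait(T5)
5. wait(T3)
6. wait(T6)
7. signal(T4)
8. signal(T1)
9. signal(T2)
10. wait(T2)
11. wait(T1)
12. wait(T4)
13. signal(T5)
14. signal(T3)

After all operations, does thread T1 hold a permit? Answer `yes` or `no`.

Step 1: wait(T4) -> count=0 queue=[] holders={T4}
Step 2: wait(T1) -> count=0 queue=[T1] holders={T4}
Step 3: wait(T2) -> count=0 queue=[T1,T2] holders={T4}
Step 4: wait(T5) -> count=0 queue=[T1,T2,T5] holders={T4}
Step 5: wait(T3) -> count=0 queue=[T1,T2,T5,T3] holders={T4}
Step 6: wait(T6) -> count=0 queue=[T1,T2,T5,T3,T6] holders={T4}
Step 7: signal(T4) -> count=0 queue=[T2,T5,T3,T6] holders={T1}
Step 8: signal(T1) -> count=0 queue=[T5,T3,T6] holders={T2}
Step 9: signal(T2) -> count=0 queue=[T3,T6] holders={T5}
Step 10: wait(T2) -> count=0 queue=[T3,T6,T2] holders={T5}
Step 11: wait(T1) -> count=0 queue=[T3,T6,T2,T1] holders={T5}
Step 12: wait(T4) -> count=0 queue=[T3,T6,T2,T1,T4] holders={T5}
Step 13: signal(T5) -> count=0 queue=[T6,T2,T1,T4] holders={T3}
Step 14: signal(T3) -> count=0 queue=[T2,T1,T4] holders={T6}
Final holders: {T6} -> T1 not in holders

Answer: no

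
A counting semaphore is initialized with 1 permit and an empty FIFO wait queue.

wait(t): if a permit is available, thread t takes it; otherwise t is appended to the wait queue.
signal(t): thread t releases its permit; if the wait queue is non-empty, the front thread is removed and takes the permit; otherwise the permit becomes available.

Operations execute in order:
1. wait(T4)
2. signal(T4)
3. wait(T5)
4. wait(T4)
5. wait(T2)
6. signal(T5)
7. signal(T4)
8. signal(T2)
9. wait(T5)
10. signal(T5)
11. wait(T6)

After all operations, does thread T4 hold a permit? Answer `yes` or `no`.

Step 1: wait(T4) -> count=0 queue=[] holders={T4}
Step 2: signal(T4) -> count=1 queue=[] holders={none}
Step 3: wait(T5) -> count=0 queue=[] holders={T5}
Step 4: wait(T4) -> count=0 queue=[T4] holders={T5}
Step 5: wait(T2) -> count=0 queue=[T4,T2] holders={T5}
Step 6: signal(T5) -> count=0 queue=[T2] holders={T4}
Step 7: signal(T4) -> count=0 queue=[] holders={T2}
Step 8: signal(T2) -> count=1 queue=[] holders={none}
Step 9: wait(T5) -> count=0 queue=[] holders={T5}
Step 10: signal(T5) -> count=1 queue=[] holders={none}
Step 11: wait(T6) -> count=0 queue=[] holders={T6}
Final holders: {T6} -> T4 not in holders

Answer: no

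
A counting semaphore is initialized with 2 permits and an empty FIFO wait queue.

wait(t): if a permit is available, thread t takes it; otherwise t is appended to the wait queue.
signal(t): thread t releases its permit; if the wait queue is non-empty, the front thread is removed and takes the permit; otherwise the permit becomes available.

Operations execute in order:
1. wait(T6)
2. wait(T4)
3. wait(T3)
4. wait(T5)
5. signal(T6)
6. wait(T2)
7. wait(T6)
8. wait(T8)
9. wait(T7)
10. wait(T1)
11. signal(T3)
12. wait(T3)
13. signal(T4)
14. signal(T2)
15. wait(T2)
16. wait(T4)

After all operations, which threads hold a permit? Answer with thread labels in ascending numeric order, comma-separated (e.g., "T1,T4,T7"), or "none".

Answer: T5,T6

Derivation:
Step 1: wait(T6) -> count=1 queue=[] holders={T6}
Step 2: wait(T4) -> count=0 queue=[] holders={T4,T6}
Step 3: wait(T3) -> count=0 queue=[T3] holders={T4,T6}
Step 4: wait(T5) -> count=0 queue=[T3,T5] holders={T4,T6}
Step 5: signal(T6) -> count=0 queue=[T5] holders={T3,T4}
Step 6: wait(T2) -> count=0 queue=[T5,T2] holders={T3,T4}
Step 7: wait(T6) -> count=0 queue=[T5,T2,T6] holders={T3,T4}
Step 8: wait(T8) -> count=0 queue=[T5,T2,T6,T8] holders={T3,T4}
Step 9: wait(T7) -> count=0 queue=[T5,T2,T6,T8,T7] holders={T3,T4}
Step 10: wait(T1) -> count=0 queue=[T5,T2,T6,T8,T7,T1] holders={T3,T4}
Step 11: signal(T3) -> count=0 queue=[T2,T6,T8,T7,T1] holders={T4,T5}
Step 12: wait(T3) -> count=0 queue=[T2,T6,T8,T7,T1,T3] holders={T4,T5}
Step 13: signal(T4) -> count=0 queue=[T6,T8,T7,T1,T3] holders={T2,T5}
Step 14: signal(T2) -> count=0 queue=[T8,T7,T1,T3] holders={T5,T6}
Step 15: wait(T2) -> count=0 queue=[T8,T7,T1,T3,T2] holders={T5,T6}
Step 16: wait(T4) -> count=0 queue=[T8,T7,T1,T3,T2,T4] holders={T5,T6}
Final holders: T5,T6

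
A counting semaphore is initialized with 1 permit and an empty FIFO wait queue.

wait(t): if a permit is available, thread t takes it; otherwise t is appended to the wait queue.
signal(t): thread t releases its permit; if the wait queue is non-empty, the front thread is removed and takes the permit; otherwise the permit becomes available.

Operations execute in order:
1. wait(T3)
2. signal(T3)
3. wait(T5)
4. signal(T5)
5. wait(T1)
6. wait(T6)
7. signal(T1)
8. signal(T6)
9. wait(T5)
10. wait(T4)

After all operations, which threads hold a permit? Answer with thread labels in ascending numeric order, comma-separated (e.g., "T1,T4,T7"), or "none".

Answer: T5

Derivation:
Step 1: wait(T3) -> count=0 queue=[] holders={T3}
Step 2: signal(T3) -> count=1 queue=[] holders={none}
Step 3: wait(T5) -> count=0 queue=[] holders={T5}
Step 4: signal(T5) -> count=1 queue=[] holders={none}
Step 5: wait(T1) -> count=0 queue=[] holders={T1}
Step 6: wait(T6) -> count=0 queue=[T6] holders={T1}
Step 7: signal(T1) -> count=0 queue=[] holders={T6}
Step 8: signal(T6) -> count=1 queue=[] holders={none}
Step 9: wait(T5) -> count=0 queue=[] holders={T5}
Step 10: wait(T4) -> count=0 queue=[T4] holders={T5}
Final holders: T5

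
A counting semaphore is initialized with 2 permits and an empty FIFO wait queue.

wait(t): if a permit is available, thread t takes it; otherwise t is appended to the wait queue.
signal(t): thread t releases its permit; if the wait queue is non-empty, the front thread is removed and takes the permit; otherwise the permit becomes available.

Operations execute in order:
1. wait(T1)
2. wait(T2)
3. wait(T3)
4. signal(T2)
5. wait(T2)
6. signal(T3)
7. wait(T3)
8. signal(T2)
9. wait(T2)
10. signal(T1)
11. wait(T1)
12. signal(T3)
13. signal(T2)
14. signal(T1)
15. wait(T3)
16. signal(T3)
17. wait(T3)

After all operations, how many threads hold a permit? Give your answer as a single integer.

Answer: 1

Derivation:
Step 1: wait(T1) -> count=1 queue=[] holders={T1}
Step 2: wait(T2) -> count=0 queue=[] holders={T1,T2}
Step 3: wait(T3) -> count=0 queue=[T3] holders={T1,T2}
Step 4: signal(T2) -> count=0 queue=[] holders={T1,T3}
Step 5: wait(T2) -> count=0 queue=[T2] holders={T1,T3}
Step 6: signal(T3) -> count=0 queue=[] holders={T1,T2}
Step 7: wait(T3) -> count=0 queue=[T3] holders={T1,T2}
Step 8: signal(T2) -> count=0 queue=[] holders={T1,T3}
Step 9: wait(T2) -> count=0 queue=[T2] holders={T1,T3}
Step 10: signal(T1) -> count=0 queue=[] holders={T2,T3}
Step 11: wait(T1) -> count=0 queue=[T1] holders={T2,T3}
Step 12: signal(T3) -> count=0 queue=[] holders={T1,T2}
Step 13: signal(T2) -> count=1 queue=[] holders={T1}
Step 14: signal(T1) -> count=2 queue=[] holders={none}
Step 15: wait(T3) -> count=1 queue=[] holders={T3}
Step 16: signal(T3) -> count=2 queue=[] holders={none}
Step 17: wait(T3) -> count=1 queue=[] holders={T3}
Final holders: {T3} -> 1 thread(s)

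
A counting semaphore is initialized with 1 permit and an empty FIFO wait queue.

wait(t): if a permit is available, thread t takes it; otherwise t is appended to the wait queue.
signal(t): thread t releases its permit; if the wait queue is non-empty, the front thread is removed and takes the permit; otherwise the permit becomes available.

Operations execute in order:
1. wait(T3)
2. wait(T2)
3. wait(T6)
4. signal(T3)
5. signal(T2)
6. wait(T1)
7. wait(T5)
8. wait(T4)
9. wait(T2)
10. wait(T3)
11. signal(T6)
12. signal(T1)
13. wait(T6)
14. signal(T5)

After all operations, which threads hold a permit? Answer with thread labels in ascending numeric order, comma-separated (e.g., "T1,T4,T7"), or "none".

Answer: T4

Derivation:
Step 1: wait(T3) -> count=0 queue=[] holders={T3}
Step 2: wait(T2) -> count=0 queue=[T2] holders={T3}
Step 3: wait(T6) -> count=0 queue=[T2,T6] holders={T3}
Step 4: signal(T3) -> count=0 queue=[T6] holders={T2}
Step 5: signal(T2) -> count=0 queue=[] holders={T6}
Step 6: wait(T1) -> count=0 queue=[T1] holders={T6}
Step 7: wait(T5) -> count=0 queue=[T1,T5] holders={T6}
Step 8: wait(T4) -> count=0 queue=[T1,T5,T4] holders={T6}
Step 9: wait(T2) -> count=0 queue=[T1,T5,T4,T2] holders={T6}
Step 10: wait(T3) -> count=0 queue=[T1,T5,T4,T2,T3] holders={T6}
Step 11: signal(T6) -> count=0 queue=[T5,T4,T2,T3] holders={T1}
Step 12: signal(T1) -> count=0 queue=[T4,T2,T3] holders={T5}
Step 13: wait(T6) -> count=0 queue=[T4,T2,T3,T6] holders={T5}
Step 14: signal(T5) -> count=0 queue=[T2,T3,T6] holders={T4}
Final holders: T4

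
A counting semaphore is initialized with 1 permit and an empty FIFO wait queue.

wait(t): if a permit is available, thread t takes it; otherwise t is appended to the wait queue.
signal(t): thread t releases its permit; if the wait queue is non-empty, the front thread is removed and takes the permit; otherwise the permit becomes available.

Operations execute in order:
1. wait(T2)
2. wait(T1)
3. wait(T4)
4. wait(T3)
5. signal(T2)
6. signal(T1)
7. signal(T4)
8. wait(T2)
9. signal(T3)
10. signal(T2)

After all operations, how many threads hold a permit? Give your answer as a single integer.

Answer: 0

Derivation:
Step 1: wait(T2) -> count=0 queue=[] holders={T2}
Step 2: wait(T1) -> count=0 queue=[T1] holders={T2}
Step 3: wait(T4) -> count=0 queue=[T1,T4] holders={T2}
Step 4: wait(T3) -> count=0 queue=[T1,T4,T3] holders={T2}
Step 5: signal(T2) -> count=0 queue=[T4,T3] holders={T1}
Step 6: signal(T1) -> count=0 queue=[T3] holders={T4}
Step 7: signal(T4) -> count=0 queue=[] holders={T3}
Step 8: wait(T2) -> count=0 queue=[T2] holders={T3}
Step 9: signal(T3) -> count=0 queue=[] holders={T2}
Step 10: signal(T2) -> count=1 queue=[] holders={none}
Final holders: {none} -> 0 thread(s)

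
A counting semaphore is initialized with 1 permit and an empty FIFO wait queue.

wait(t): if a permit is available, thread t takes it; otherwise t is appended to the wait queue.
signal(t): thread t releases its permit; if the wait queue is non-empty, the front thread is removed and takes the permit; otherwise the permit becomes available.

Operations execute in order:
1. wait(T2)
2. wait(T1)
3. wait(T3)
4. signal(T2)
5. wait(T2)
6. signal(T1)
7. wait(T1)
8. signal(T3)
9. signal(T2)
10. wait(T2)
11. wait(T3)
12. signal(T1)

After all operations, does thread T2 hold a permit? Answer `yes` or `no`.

Answer: yes

Derivation:
Step 1: wait(T2) -> count=0 queue=[] holders={T2}
Step 2: wait(T1) -> count=0 queue=[T1] holders={T2}
Step 3: wait(T3) -> count=0 queue=[T1,T3] holders={T2}
Step 4: signal(T2) -> count=0 queue=[T3] holders={T1}
Step 5: wait(T2) -> count=0 queue=[T3,T2] holders={T1}
Step 6: signal(T1) -> count=0 queue=[T2] holders={T3}
Step 7: wait(T1) -> count=0 queue=[T2,T1] holders={T3}
Step 8: signal(T3) -> count=0 queue=[T1] holders={T2}
Step 9: signal(T2) -> count=0 queue=[] holders={T1}
Step 10: wait(T2) -> count=0 queue=[T2] holders={T1}
Step 11: wait(T3) -> count=0 queue=[T2,T3] holders={T1}
Step 12: signal(T1) -> count=0 queue=[T3] holders={T2}
Final holders: {T2} -> T2 in holders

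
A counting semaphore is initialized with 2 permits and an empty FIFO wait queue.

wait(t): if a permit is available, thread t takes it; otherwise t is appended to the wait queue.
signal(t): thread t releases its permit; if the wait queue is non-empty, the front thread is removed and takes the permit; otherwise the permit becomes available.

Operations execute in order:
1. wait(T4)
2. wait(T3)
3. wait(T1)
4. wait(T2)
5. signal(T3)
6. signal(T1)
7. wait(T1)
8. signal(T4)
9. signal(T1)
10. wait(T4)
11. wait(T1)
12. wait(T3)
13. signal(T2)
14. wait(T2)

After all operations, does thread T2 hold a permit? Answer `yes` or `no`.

Answer: no

Derivation:
Step 1: wait(T4) -> count=1 queue=[] holders={T4}
Step 2: wait(T3) -> count=0 queue=[] holders={T3,T4}
Step 3: wait(T1) -> count=0 queue=[T1] holders={T3,T4}
Step 4: wait(T2) -> count=0 queue=[T1,T2] holders={T3,T4}
Step 5: signal(T3) -> count=0 queue=[T2] holders={T1,T4}
Step 6: signal(T1) -> count=0 queue=[] holders={T2,T4}
Step 7: wait(T1) -> count=0 queue=[T1] holders={T2,T4}
Step 8: signal(T4) -> count=0 queue=[] holders={T1,T2}
Step 9: signal(T1) -> count=1 queue=[] holders={T2}
Step 10: wait(T4) -> count=0 queue=[] holders={T2,T4}
Step 11: wait(T1) -> count=0 queue=[T1] holders={T2,T4}
Step 12: wait(T3) -> count=0 queue=[T1,T3] holders={T2,T4}
Step 13: signal(T2) -> count=0 queue=[T3] holders={T1,T4}
Step 14: wait(T2) -> count=0 queue=[T3,T2] holders={T1,T4}
Final holders: {T1,T4} -> T2 not in holders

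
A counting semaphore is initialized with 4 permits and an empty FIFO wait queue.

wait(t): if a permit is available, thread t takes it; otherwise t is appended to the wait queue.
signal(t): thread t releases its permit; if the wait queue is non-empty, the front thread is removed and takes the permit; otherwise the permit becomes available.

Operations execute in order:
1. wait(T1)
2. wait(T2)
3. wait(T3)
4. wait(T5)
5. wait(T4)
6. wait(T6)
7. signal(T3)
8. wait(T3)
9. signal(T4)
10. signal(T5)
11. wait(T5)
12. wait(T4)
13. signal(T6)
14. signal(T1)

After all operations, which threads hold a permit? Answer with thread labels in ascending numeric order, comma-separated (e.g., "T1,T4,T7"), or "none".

Answer: T2,T3,T4,T5

Derivation:
Step 1: wait(T1) -> count=3 queue=[] holders={T1}
Step 2: wait(T2) -> count=2 queue=[] holders={T1,T2}
Step 3: wait(T3) -> count=1 queue=[] holders={T1,T2,T3}
Step 4: wait(T5) -> count=0 queue=[] holders={T1,T2,T3,T5}
Step 5: wait(T4) -> count=0 queue=[T4] holders={T1,T2,T3,T5}
Step 6: wait(T6) -> count=0 queue=[T4,T6] holders={T1,T2,T3,T5}
Step 7: signal(T3) -> count=0 queue=[T6] holders={T1,T2,T4,T5}
Step 8: wait(T3) -> count=0 queue=[T6,T3] holders={T1,T2,T4,T5}
Step 9: signal(T4) -> count=0 queue=[T3] holders={T1,T2,T5,T6}
Step 10: signal(T5) -> count=0 queue=[] holders={T1,T2,T3,T6}
Step 11: wait(T5) -> count=0 queue=[T5] holders={T1,T2,T3,T6}
Step 12: wait(T4) -> count=0 queue=[T5,T4] holders={T1,T2,T3,T6}
Step 13: signal(T6) -> count=0 queue=[T4] holders={T1,T2,T3,T5}
Step 14: signal(T1) -> count=0 queue=[] holders={T2,T3,T4,T5}
Final holders: T2,T3,T4,T5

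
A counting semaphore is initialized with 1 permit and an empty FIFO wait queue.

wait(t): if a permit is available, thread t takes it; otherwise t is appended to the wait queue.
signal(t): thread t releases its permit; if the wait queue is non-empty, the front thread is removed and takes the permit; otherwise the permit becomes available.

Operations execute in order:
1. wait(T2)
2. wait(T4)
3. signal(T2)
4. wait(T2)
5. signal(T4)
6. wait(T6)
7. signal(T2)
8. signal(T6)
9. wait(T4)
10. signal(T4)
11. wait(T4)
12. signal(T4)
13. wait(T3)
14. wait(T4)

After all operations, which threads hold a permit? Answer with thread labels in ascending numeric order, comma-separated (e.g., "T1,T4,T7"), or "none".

Step 1: wait(T2) -> count=0 queue=[] holders={T2}
Step 2: wait(T4) -> count=0 queue=[T4] holders={T2}
Step 3: signal(T2) -> count=0 queue=[] holders={T4}
Step 4: wait(T2) -> count=0 queue=[T2] holders={T4}
Step 5: signal(T4) -> count=0 queue=[] holders={T2}
Step 6: wait(T6) -> count=0 queue=[T6] holders={T2}
Step 7: signal(T2) -> count=0 queue=[] holders={T6}
Step 8: signal(T6) -> count=1 queue=[] holders={none}
Step 9: wait(T4) -> count=0 queue=[] holders={T4}
Step 10: signal(T4) -> count=1 queue=[] holders={none}
Step 11: wait(T4) -> count=0 queue=[] holders={T4}
Step 12: signal(T4) -> count=1 queue=[] holders={none}
Step 13: wait(T3) -> count=0 queue=[] holders={T3}
Step 14: wait(T4) -> count=0 queue=[T4] holders={T3}
Final holders: T3

Answer: T3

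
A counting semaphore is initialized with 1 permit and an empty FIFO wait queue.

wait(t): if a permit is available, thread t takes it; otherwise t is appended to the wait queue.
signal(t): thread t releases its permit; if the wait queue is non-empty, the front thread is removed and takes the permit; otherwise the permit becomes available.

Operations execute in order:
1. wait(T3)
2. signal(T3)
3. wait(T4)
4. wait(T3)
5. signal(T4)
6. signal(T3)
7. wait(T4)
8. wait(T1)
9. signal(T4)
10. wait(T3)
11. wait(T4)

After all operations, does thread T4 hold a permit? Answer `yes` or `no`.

Step 1: wait(T3) -> count=0 queue=[] holders={T3}
Step 2: signal(T3) -> count=1 queue=[] holders={none}
Step 3: wait(T4) -> count=0 queue=[] holders={T4}
Step 4: wait(T3) -> count=0 queue=[T3] holders={T4}
Step 5: signal(T4) -> count=0 queue=[] holders={T3}
Step 6: signal(T3) -> count=1 queue=[] holders={none}
Step 7: wait(T4) -> count=0 queue=[] holders={T4}
Step 8: wait(T1) -> count=0 queue=[T1] holders={T4}
Step 9: signal(T4) -> count=0 queue=[] holders={T1}
Step 10: wait(T3) -> count=0 queue=[T3] holders={T1}
Step 11: wait(T4) -> count=0 queue=[T3,T4] holders={T1}
Final holders: {T1} -> T4 not in holders

Answer: no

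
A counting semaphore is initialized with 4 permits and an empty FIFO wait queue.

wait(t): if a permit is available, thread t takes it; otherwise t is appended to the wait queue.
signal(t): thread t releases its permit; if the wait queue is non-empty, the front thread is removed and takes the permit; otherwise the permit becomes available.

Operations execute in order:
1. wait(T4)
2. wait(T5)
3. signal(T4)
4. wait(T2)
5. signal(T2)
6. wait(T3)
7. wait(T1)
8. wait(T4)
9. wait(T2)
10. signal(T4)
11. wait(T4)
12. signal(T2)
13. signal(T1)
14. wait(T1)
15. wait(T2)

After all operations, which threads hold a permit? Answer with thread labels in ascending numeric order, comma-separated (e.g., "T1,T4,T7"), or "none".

Answer: T1,T3,T4,T5

Derivation:
Step 1: wait(T4) -> count=3 queue=[] holders={T4}
Step 2: wait(T5) -> count=2 queue=[] holders={T4,T5}
Step 3: signal(T4) -> count=3 queue=[] holders={T5}
Step 4: wait(T2) -> count=2 queue=[] holders={T2,T5}
Step 5: signal(T2) -> count=3 queue=[] holders={T5}
Step 6: wait(T3) -> count=2 queue=[] holders={T3,T5}
Step 7: wait(T1) -> count=1 queue=[] holders={T1,T3,T5}
Step 8: wait(T4) -> count=0 queue=[] holders={T1,T3,T4,T5}
Step 9: wait(T2) -> count=0 queue=[T2] holders={T1,T3,T4,T5}
Step 10: signal(T4) -> count=0 queue=[] holders={T1,T2,T3,T5}
Step 11: wait(T4) -> count=0 queue=[T4] holders={T1,T2,T3,T5}
Step 12: signal(T2) -> count=0 queue=[] holders={T1,T3,T4,T5}
Step 13: signal(T1) -> count=1 queue=[] holders={T3,T4,T5}
Step 14: wait(T1) -> count=0 queue=[] holders={T1,T3,T4,T5}
Step 15: wait(T2) -> count=0 queue=[T2] holders={T1,T3,T4,T5}
Final holders: T1,T3,T4,T5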